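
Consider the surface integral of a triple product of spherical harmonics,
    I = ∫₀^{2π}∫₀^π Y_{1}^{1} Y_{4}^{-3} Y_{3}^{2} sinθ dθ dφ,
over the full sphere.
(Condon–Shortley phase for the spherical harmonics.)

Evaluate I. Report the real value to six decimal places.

-0.282095

Rules hold: Σm=0, L=8 even, 3≤3≤5.
N = 3·9·7 = 189
Δ = 2!·0!·6!/9! = 1/252
Racah Σ t=1..1: t=1:−1/36 = -1/36
⇒ 3j(1 4 3; 0 0 0)² = 4/63, sgn +1
Racah Σ t=0..0: t=0:+1/240 = 1/240
⇒ 3j(1 4 3; 1 -3 2)² = 1/12, sgn -1
4πI² = N·(3j₀)²·(3jₘ)² = 1/1
I = -1·√(1/4π) = -0.28209479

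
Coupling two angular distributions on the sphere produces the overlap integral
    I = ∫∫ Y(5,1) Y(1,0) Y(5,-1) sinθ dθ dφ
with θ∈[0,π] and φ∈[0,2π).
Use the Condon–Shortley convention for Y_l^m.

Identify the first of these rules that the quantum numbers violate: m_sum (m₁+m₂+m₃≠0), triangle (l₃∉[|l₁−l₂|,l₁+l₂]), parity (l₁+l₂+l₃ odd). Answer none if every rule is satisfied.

parity

m₁+m₂+m₃ = 1 + 0 − 1 = 0  ✓
triangle: |5−1|=4 ≤ l₃=5 ≤ 5+1=6  ✓
parity: l₁+l₂+l₃ = 11 is odd  ✗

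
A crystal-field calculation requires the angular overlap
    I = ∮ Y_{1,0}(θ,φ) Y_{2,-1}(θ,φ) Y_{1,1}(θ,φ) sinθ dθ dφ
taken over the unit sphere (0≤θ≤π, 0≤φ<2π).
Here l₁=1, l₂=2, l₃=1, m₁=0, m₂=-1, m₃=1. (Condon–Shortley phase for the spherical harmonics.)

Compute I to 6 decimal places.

Rules hold: Σm=0, L=4 even, 1≤1≤3.
N = 3·5·3 = 45
Δ = 2!·0!·2!/5! = 1/30
Racah Σ t=1..1: t=1:−1/1 = -1/1
⇒ 3j(1 2 1; 0 0 0)² = 2/15, sgn +1
Racah Σ t=1..1: t=1:−1/2 = -1/2
⇒ 3j(1 2 1; 0 -1 1)² = 1/10, sgn -1
4πI² = N·(3j₀)²·(3jₘ)² = 3/5
I = -1·√(0.6/4π) = -0.21850969

-0.218510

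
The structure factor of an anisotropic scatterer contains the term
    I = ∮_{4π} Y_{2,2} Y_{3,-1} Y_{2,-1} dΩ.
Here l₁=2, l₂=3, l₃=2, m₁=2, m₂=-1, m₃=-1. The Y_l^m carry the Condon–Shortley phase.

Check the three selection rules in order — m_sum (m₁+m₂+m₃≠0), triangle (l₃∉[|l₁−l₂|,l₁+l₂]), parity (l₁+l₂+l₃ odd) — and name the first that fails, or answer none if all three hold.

parity

Σmᵢ = 0  ✓
l₃∈[|l₁−l₂|,l₁+l₂]=[1,5], have l₃=2  ✓
Σlᵢ = 7 ⇒ odd  ✗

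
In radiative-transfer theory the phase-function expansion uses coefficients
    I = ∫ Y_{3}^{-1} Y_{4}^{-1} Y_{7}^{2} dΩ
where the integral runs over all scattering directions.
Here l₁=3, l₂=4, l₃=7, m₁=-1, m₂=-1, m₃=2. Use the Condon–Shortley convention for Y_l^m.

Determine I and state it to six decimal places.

0.239176

Checks pass: Σm=0; 14 even; l₃=7∈[1,7].
(2·3+1)(2·4+1)(2·7+1) = 945
Δ: 0! 6! 8! / 15! → 1/45045
sum: t=0:+1/20736 = 1/20736
3j²(3 4 7; 0 0 0) = Δ·Π!·Σ² = 35/1287  (sign -1)
sum: t=0:+1/34560 = 1/34560
3j²(3 4 7; -1 -1 2) = Δ·Π!·Σ² = 4/143  (sign -1)
combine: 4πI² = 945·35/1287·4/143 = 14700/20449
take √, sign +1: I = 0.23917605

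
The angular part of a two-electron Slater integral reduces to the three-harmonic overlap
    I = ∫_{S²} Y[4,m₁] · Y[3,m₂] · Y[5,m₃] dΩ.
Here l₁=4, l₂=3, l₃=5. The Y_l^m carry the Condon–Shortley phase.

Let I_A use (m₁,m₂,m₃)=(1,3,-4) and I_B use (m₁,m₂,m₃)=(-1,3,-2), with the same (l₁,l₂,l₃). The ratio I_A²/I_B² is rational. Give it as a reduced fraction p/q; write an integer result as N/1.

27/25

Same 4,3,5: normalisation and zero-m 3j drop out of the ratio.
A: Δ: 2! 6! 4! / 13! → 1/180180; sum: t=2:+1/5760 = 1/5760; 3j²(4 3 5; 1 3 -4) = Δ·Π!·Σ² = 9/286  (sign -1)
B: Δ: 2! 6! 4! / 13! → 1/180180; sum: t=2:+1/1728 = 1/1728; 3j²(4 3 5; -1 3 -2) = Δ·Π!·Σ² = 25/858  (sign -1)
I_A²/I_B² = (9/286)/(25/858) = 27/25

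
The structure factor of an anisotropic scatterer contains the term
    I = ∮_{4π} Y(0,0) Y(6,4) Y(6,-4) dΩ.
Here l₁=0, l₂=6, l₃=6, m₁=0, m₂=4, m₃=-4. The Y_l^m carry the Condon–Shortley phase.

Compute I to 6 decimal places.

m-sum 0 ✓  L=12 even ✓  6≤6≤6 ✓
Π(2lᵢ+1) = 1×13×13 = 169
triangle coeff Δ(0,6,6) = 1/13
Σ_t [0,0]: t=0:+1/518400 = 1/518400
(3j)²=1/13 [(0 6 6; 0 0 0)], sign=+1
Σ_t [0,0]: t=0:+1/7257600 = 1/7257600
(3j)²=1/13 [(0 6 6; 0 4 -4)], sign=+1
⇒ 4πI² = 1/1
I = (+1)√(1/1/(4π)) = 0.28209479

0.282095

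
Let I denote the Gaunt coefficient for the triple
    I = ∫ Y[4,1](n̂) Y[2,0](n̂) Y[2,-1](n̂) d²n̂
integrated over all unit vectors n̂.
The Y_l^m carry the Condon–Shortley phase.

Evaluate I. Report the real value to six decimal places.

m-sum 0 ✓  L=8 even ✓  2≤2≤6 ✓
Π(2lᵢ+1) = 9×5×5 = 225
triangle coeff Δ(4,2,2) = 1/630
Σ_t [2,2]: t=2:+1/16 = 1/16
(3j)²=2/35 [(4 2 2; 0 0 0)], sign=+1
Σ_t [2,2]: t=2:+1/24 = 1/24
(3j)²=1/21 [(4 2 2; 1 0 -1)], sign=-1
⇒ 4πI² = 30/49
I = (-1)√(30/49/(4π)) = -0.22072812

-0.220728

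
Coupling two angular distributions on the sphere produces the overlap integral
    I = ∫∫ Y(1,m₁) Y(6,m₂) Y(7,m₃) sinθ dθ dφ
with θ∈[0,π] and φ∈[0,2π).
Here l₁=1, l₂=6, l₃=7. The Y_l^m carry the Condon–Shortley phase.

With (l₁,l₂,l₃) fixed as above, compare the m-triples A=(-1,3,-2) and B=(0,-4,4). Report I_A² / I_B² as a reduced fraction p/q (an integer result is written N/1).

10/33

Shared (l₁,l₂,l₃)=(1,6,7): N and (l;000)² cancel in I_A²/I_B².
A: Δ = 0!·2!·12!/15! = 1/1365; Racah Σ t=0..0: t=0:+1/4354560 = 1/4354560; ⇒ 3j(1 6 7; -1 3 -2)² = 2/273, sgn -1
B: Δ = 0!·2!·12!/15! = 1/1365; Racah Σ t=0..0: t=0:+1/7257600 = 1/7257600; ⇒ 3j(1 6 7; 0 -4 4)² = 11/455, sgn -1
I_A²/I_B² = (2/273)/(11/455) = 10/33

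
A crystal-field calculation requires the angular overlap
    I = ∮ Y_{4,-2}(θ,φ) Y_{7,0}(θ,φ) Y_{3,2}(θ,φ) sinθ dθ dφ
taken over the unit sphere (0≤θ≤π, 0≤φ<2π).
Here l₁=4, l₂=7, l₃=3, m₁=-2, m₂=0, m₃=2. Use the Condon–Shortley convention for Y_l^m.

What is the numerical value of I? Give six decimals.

0.081694

m-sum 0 ✓  L=14 even ✓  3≤3≤11 ✓
Π(2lᵢ+1) = 9×15×7 = 945
triangle coeff Δ(4,7,3) = 1/45045
Σ_t [4,4]: t=4:+1/20736 = 1/20736
(3j)²=35/1287 [(4 7 3; 0 0 0)], sign=-1
Σ_t [6,6]: t=6:+1/172800 = 1/172800
(3j)²=7/2145 [(4 7 3; -2 0 2)], sign=-1
⇒ 4πI² = 1715/20449
I = (+1)√(1715/20449/(4π)) = 0.08169418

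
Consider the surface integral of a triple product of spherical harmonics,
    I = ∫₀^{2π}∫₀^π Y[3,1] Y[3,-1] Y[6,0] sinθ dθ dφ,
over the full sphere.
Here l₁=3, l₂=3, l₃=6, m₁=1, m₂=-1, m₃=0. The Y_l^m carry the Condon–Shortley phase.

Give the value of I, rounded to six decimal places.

Rules hold: Σm=0, L=12 even, 0≤6≤6.
N = 7·7·13 = 637
Δ = 0!·6!·6!/13! = 1/12012
Racah Σ t=0..0: t=0:+1/1296 = 1/1296
⇒ 3j(3 3 6; 0 0 0)² = 100/3003, sgn +1
Racah Σ t=0..0: t=0:+1/2304 = 1/2304
⇒ 3j(3 3 6; 1 -1 0)² = 75/4004, sgn +1
4πI² = N·(3j₀)²·(3jₘ)² = 625/1573
I = +1·√(0.39733/4π) = 0.17781595

0.177816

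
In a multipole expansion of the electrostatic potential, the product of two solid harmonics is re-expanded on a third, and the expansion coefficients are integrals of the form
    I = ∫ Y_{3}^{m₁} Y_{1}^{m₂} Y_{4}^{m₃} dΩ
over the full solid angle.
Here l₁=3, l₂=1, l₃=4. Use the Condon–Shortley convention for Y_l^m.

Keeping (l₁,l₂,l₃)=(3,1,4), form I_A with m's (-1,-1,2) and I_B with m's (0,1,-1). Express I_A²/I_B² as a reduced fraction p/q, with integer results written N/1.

3/2

l's match ⇒ only the (l;m) 3-j factors differ between A and B.
A: triangle coeff Δ(3,1,4) = 1/252; Σ_t [0,0]: t=0:+1/96 = 1/96; (3j)²=5/84 [(3 1 4; -1 -1 2)], sign=+1
B: triangle coeff Δ(3,1,4) = 1/252; Σ_t [0,0]: t=0:+1/72 = 1/72; (3j)²=5/126 [(3 1 4; 0 1 -1)], sign=-1
I_A²/I_B² = (5/84)/(5/126) = 3/2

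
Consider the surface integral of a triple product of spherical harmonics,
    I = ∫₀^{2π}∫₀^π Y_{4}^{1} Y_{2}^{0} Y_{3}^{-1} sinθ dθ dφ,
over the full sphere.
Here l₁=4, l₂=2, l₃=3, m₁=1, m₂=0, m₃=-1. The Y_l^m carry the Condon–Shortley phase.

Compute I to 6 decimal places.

0.000000

l₁+l₂+l₃=9 is odd: 3j(l;000)=0 ⇒ I=0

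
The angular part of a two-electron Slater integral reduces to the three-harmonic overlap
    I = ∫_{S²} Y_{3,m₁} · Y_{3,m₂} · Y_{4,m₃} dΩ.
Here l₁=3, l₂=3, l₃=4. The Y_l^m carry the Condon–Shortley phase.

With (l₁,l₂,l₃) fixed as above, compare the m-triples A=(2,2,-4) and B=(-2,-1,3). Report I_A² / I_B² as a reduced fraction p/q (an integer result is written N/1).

Same 3,3,4: normalisation and zero-m 3j drop out of the ratio.
A: Δ: 2! 4! 4! / 11! → 1/34650; sum: t=1:−1/576 = -1/576; 3j²(3 3 4; 2 2 -4) = Δ·Π!·Σ² = 5/99  (sign -1)
B: Δ: 2! 4! 4! / 11! → 1/34650; sum: t=1:−1/144 t=2:+1/288 = -1/288; 3j²(3 3 4; -2 -1 3) = Δ·Π!·Σ² = 1/99  (sign +1)
I_A²/I_B² = (5/99)/(1/99) = 5/1

5/1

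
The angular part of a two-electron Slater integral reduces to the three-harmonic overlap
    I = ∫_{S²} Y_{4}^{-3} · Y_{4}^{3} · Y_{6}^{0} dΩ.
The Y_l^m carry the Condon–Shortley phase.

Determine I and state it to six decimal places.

-0.120915

Rules hold: Σm=0, L=14 even, 0≤6≤8.
N = 9·9·13 = 1053
Δ = 2!·6!·6!/15! = 1/1261260
Racah Σ t=0..2: t=0:+1/4608 t=1:−1/1296 t=2:+1/4608 = -7/20736
⇒ 3j(4 4 6; 0 0 0)² = 20/1287, sgn -1
Racah Σ t=1..2: t=1:−1/518400 t=2:+1/28800 = 17/518400
⇒ 3j(4 4 6; -3 3 0)² = 289/25740, sgn +1
4πI² = N·(3j₀)²·(3jₘ)² = 289/1573
I = -1·√(0.183725/4π) = -0.12091485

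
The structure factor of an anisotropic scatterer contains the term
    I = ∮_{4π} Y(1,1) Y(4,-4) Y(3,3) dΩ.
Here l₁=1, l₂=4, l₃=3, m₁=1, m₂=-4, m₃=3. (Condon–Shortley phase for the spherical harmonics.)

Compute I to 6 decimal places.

0.325735

Checks pass: Σm=0; 8 even; l₃=3∈[3,5].
(2·1+1)(2·4+1)(2·3+1) = 189
Δ: 2! 0! 6! / 9! → 1/252
sum: t=1:−1/36 = -1/36
3j²(1 4 3; 0 0 0) = Δ·Π!·Σ² = 4/63  (sign +1)
sum: t=0:+1/1440 = 1/1440
3j²(1 4 3; 1 -4 3) = Δ·Π!·Σ² = 1/9  (sign +1)
combine: 4πI² = 189·4/63·1/9 = 4/3
take √, sign +1: I = 0.32573501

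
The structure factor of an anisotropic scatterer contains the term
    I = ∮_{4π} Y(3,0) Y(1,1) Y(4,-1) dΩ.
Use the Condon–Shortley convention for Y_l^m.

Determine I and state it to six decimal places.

-0.194664

Checks pass: Σm=0; 8 even; l₃=4∈[2,4].
(2·3+1)(2·1+1)(2·4+1) = 189
Δ: 0! 6! 2! / 9! → 1/252
sum: t=0:+1/36 = 1/36
3j²(3 1 4; 0 0 0) = Δ·Π!·Σ² = 4/63  (sign +1)
sum: t=0:+1/72 = 1/72
3j²(3 1 4; 0 1 -1) = Δ·Π!·Σ² = 5/126  (sign -1)
combine: 4πI² = 189·4/63·5/126 = 10/21
take √, sign -1: I = -0.19466390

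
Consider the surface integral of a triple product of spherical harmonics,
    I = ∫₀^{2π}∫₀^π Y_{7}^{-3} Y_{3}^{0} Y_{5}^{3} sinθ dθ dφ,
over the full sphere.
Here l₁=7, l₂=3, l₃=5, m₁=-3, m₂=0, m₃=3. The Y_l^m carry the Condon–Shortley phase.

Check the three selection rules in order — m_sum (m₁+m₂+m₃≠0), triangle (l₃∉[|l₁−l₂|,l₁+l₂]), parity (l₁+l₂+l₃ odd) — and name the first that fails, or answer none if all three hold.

azimuthal sum: -3 + 0 + 3 = 0  ✓
4 ≤ 5 ≤ 10 (triangle on l)  ✓
L = 7 + 3 + 5 = 15 (odd)  ✗

parity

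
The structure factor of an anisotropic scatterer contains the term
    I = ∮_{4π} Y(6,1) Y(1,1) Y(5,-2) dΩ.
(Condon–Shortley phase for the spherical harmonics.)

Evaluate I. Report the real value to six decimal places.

Rules hold: Σm=0, L=12 even, 5≤5≤7.
N = 13·3·11 = 429
Δ = 2!·10!·0!/13! = 1/858
Racah Σ t=1..1: t=1:−1/14400 = -1/14400
⇒ 3j(6 1 5; 0 0 0)² = 6/143, sgn +1
Racah Σ t=2..2: t=2:+1/60480 = 1/60480
⇒ 3j(6 1 5; 1 1 -2)² = 5/429, sgn -1
4πI² = N·(3j₀)²·(3jₘ)² = 30/143
I = -1·√(0.20979/4π) = -0.12920749

-0.129207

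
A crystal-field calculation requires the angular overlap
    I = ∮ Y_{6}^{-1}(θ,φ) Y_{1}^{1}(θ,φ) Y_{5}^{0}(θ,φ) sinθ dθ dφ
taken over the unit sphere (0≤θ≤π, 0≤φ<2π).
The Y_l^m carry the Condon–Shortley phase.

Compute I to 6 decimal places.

m-sum 0 ✓  L=12 even ✓  5≤5≤7 ✓
Π(2lᵢ+1) = 13×3×11 = 429
triangle coeff Δ(6,1,5) = 1/858
Σ_t [1,1]: t=1:−1/14400 = -1/14400
(3j)²=6/143 [(6 1 5; 0 0 0)], sign=+1
Σ_t [2,2]: t=2:+1/28800 = 1/28800
(3j)²=7/286 [(6 1 5; -1 1 0)], sign=-1
⇒ 4πI² = 63/143
I = (-1)√(63/143/(4π)) = -0.18723944

-0.187239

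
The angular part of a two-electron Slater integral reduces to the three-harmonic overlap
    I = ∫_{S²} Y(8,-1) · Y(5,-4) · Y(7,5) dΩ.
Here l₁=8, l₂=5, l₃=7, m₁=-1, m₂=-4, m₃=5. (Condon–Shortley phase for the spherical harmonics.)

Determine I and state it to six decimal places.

-0.135147

Rules hold: Σm=0, L=20 even, 3≤7≤13.
N = 17·11·15 = 2805
Δ = 6!·10!·4!/21! = 1/814773960
Racah Σ t=1..5: t=1:−1/87091200 t=2:+1/4976640 t=3:−1/2073600 t=4:+1/4976640 t=5:−1/87091200 = -1/9676800
⇒ 3j(8 5 7; 0 0 0)² = 360/46189, sgn +1
Racah Σ t=0..1: t=0:+1/1567641600 t=1:−1/232243200 = -23/6270566400
⇒ 3j(8 5 7; -1 -4 5)² = 529/50388, sgn -1
4πI² = N·(3j₀)²·(3jₘ)² = 238050/1037153
I = -1·√(0.229523/4π) = -0.13514742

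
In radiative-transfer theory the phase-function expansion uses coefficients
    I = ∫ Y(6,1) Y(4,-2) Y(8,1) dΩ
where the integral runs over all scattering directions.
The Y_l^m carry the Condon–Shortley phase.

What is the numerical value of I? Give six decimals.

0.090784

Checks pass: Σm=0; 18 even; l₃=8∈[2,10].
(2·6+1)(2·4+1)(2·8+1) = 1989
Δ: 2! 10! 6! / 19! → 1/23279256
sum: t=0:+1/1658880 t=1:−1/518400 t=2:+1/1658880 = -1/1382400
3j²(6 4 8; 0 0 0) = Δ·Π!·Σ² = 504/46189  (sign -1)
sum: t=0:+1/1382400 t=1:−1/2073600 t=2:+1/43545600 = 23/87091200
3j²(6 4 8; 1 -2 1) = Δ·Π!·Σ² = 2645/554268  (sign -1)
combine: 4πI² = 1989·504/46189·2645/554268 = 999810/9653501
take √, sign +1: I = 0.09078443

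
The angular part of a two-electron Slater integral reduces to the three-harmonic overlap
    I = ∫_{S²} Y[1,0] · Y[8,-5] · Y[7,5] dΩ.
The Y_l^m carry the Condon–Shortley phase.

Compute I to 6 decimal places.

Rules hold: Σm=0, L=16 even, 7≤7≤9.
N = 3·17·15 = 765
Δ = 2!·0!·14!/17! = 1/2040
Racah Σ t=1..1: t=1:−1/25401600 = -1/25401600
⇒ 3j(1 8 7; 0 0 0)² = 8/255, sgn +1
Racah Σ t=1..1: t=1:−1/958003200 = -1/958003200
⇒ 3j(1 8 7; 0 -5 5)² = 13/680, sgn -1
4πI² = N·(3j₀)²·(3jₘ)² = 39/85
I = -1·√(0.458824/4π) = -0.19108118

-0.191081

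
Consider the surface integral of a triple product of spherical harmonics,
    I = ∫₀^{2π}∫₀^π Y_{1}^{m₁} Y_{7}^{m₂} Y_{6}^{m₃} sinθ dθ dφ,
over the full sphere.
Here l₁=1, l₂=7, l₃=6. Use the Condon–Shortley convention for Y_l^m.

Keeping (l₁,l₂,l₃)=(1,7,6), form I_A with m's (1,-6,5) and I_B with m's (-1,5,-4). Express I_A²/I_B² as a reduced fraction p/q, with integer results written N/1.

13/11

Same 1,7,6: normalisation and zero-m 3j drop out of the ratio.
A: Δ: 2! 0! 12! / 15! → 1/1365; sum: t=0:+1/79833600 = 1/79833600; 3j²(1 7 6; 1 -6 5) = Δ·Π!·Σ² = 2/35  (sign -1)
B: Δ: 2! 0! 12! / 15! → 1/1365; sum: t=2:+1/14515200 = 1/14515200; 3j²(1 7 6; -1 5 -4) = Δ·Π!·Σ² = 22/455  (sign +1)
I_A²/I_B² = (2/35)/(22/455) = 13/11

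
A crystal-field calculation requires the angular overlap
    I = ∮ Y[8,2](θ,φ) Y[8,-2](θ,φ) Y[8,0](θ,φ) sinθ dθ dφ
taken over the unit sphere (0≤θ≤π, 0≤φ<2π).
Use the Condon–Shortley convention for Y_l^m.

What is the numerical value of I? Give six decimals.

m-sum 0 ✓  L=24 even ✓  0≤8≤16 ✓
Π(2lᵢ+1) = 17×17×17 = 4913
triangle coeff Δ(8,8,8) = 1/236637794250
Σ_t [0,8]: t=0:+1/65548320768000 t=1:−1/128024064000 t=2:+1/2985984000 t=3:−1/373248000 t=4:+1/191102976 t=5:−1/373248000 t=6:+1/2985984000 t=7:−1/128024064000 t=8:+1/65548320768000 = 11/20808990720
(3j)²=490/96577 [(8 8 8; 0 0 0)], sign=+1
Σ_t [0,6]: t=0:+1/83607552000 t=1:−1/2612736000 t=2:+1/477757440 t=3:−1/373248000 t=4:+1/1194393600 t=5:−1/18289152000 t=6:+1/2341011456000 = -407/2341011456000
(3j)²=1369/965770 [(8 8 8; 2 -2 0)], sign=-1
⇒ 4πI² = 1140377/32273761
I = (-1)√(1140377/32273761/(4π)) = -0.05302669

-0.053027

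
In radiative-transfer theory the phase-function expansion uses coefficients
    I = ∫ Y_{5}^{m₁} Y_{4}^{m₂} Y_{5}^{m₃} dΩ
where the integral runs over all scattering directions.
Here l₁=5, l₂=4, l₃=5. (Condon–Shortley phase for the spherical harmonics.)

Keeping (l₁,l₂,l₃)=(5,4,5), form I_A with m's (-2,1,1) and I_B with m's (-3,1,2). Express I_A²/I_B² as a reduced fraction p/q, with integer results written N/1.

7/6

l's match ⇒ only the (l;m) 3-j factors differ between A and B.
A: triangle coeff Δ(5,4,5) = 1/3153150; Σ_t [1,4]: t=1:−1/103680 t=2:+1/2880 t=3:−1/1152 t=4:+1/5184 = -7/20736; (3j)²=35/2574 [(5 4 5; -2 1 1)], sign=-1
B: triangle coeff Δ(5,4,5) = 1/3153150; Σ_t [2,4]: t=2:+1/17280 t=3:−1/2880 t=4:+1/6912 = -1/6912; (3j)²=5/429 [(5 4 5; -3 1 2)], sign=+1
I_A²/I_B² = (35/2574)/(5/429) = 7/6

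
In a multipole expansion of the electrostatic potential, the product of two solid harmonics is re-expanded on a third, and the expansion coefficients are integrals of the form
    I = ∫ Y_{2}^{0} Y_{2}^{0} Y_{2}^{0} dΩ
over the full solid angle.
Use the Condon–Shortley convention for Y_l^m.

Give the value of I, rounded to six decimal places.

0.180224

Rules hold: Σm=0, L=6 even, 0≤2≤4.
N = 5·5·5 = 125
Δ = 2!·2!·2!/7! = 1/630
Racah Σ t=0..2: t=0:+1/8 t=1:−1/1 t=2:+1/8 = -3/4
⇒ 3j(2 2 2; 0 0 0)² = 2/35, sgn -1
(m-triple is (0,0,0) — same symbol as above.)
4πI² = N·(3j₀)²·(3jₘ)² = 20/49
I = +1·√(0.408163/4π) = 0.18022375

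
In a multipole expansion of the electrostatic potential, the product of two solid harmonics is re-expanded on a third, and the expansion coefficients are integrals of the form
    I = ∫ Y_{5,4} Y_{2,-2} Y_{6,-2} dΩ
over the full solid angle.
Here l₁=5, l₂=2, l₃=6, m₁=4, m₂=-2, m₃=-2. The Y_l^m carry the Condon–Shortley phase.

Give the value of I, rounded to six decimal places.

0.000000

Σlᵢ=13 odd — θ-integrand is odd under cosθ→−cosθ; I=0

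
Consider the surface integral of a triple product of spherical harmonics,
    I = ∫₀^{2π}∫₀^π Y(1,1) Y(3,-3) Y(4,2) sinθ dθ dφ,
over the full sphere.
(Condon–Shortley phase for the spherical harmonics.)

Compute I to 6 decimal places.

m-sum 0 ✓  L=8 even ✓  2≤4≤4 ✓
Π(2lᵢ+1) = 3×7×9 = 189
triangle coeff Δ(1,3,4) = 1/252
Σ_t [0,0]: t=0:+1/36 = 1/36
(3j)²=4/63 [(1 3 4; 0 0 0)], sign=+1
Σ_t [0,0]: t=0:+1/1440 = 1/1440
(3j)²=1/252 [(1 3 4; 1 -3 2)], sign=+1
⇒ 4πI² = 1/21
I = (+1)√(1/21/(4π)) = 0.06155813

0.061558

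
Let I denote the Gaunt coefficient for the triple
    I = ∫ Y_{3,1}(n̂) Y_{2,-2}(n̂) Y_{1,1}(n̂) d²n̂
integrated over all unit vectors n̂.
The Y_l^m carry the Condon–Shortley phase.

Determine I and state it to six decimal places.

Rules hold: Σm=0, L=6 even, 1≤1≤5.
N = 7·5·3 = 105
Δ = 4!·2!·0!/7! = 1/105
Racah Σ t=2..2: t=2:+1/4 = 1/4
⇒ 3j(3 2 1; 0 0 0)² = 3/35, sgn -1
Racah Σ t=0..0: t=0:+1/48 = 1/48
⇒ 3j(3 2 1; 1 -2 1)² = 1/105, sgn +1
4πI² = N·(3j₀)²·(3jₘ)² = 3/35
I = -1·√(0.0857143/4π) = -0.08258890

-0.082589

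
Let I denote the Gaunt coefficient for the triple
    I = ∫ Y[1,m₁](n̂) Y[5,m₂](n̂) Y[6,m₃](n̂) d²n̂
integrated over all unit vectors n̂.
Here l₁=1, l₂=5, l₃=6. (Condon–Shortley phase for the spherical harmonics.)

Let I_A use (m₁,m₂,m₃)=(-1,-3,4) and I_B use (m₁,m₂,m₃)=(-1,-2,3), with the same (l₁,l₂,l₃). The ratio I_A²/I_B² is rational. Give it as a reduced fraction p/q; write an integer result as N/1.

5/4

Shared (l₁,l₂,l₃)=(1,5,6): N and (l;000)² cancel in I_A²/I_B².
A: Δ = 0!·2!·10!/13! = 1/858; Racah Σ t=0..0: t=0:+1/161280 = 1/161280; ⇒ 3j(1 5 6; -1 -3 4)² = 15/286, sgn +1
B: Δ = 0!·2!·10!/13! = 1/858; Racah Σ t=0..0: t=0:+1/60480 = 1/60480; ⇒ 3j(1 5 6; -1 -2 3)² = 6/143, sgn -1
I_A²/I_B² = (15/286)/(6/143) = 5/4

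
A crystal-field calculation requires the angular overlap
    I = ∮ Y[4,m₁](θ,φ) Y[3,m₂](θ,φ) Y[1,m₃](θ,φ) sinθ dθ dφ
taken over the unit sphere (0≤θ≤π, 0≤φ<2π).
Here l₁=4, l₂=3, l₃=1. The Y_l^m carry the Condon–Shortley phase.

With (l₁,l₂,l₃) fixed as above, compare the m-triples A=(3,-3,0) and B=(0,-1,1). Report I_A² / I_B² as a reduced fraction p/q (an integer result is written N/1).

7/6

l's match ⇒ only the (l;m) 3-j factors differ between A and B.
A: triangle coeff Δ(4,3,1) = 1/252; Σ_t [0,0]: t=0:+1/720 = 1/720; (3j)²=1/36 [(4 3 1; 3 -3 0)], sign=-1
B: triangle coeff Δ(4,3,1) = 1/252; Σ_t [2,2]: t=2:+1/96 = 1/96; (3j)²=1/42 [(4 3 1; 0 -1 1)], sign=+1
I_A²/I_B² = (1/36)/(1/42) = 7/6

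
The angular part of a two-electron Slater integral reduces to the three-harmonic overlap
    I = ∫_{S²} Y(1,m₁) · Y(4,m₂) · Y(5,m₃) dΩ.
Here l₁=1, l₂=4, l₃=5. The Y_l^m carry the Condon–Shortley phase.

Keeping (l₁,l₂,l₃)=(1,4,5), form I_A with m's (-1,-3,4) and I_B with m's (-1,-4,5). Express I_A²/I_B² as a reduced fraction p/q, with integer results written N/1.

Same 1,4,5: normalisation and zero-m 3j drop out of the ratio.
A: Δ: 0! 2! 8! / 11! → 1/495; sum: t=0:+1/10080 = 1/10080; 3j²(1 4 5; -1 -3 4) = Δ·Π!·Σ² = 4/55  (sign -1)
B: Δ: 0! 2! 8! / 11! → 1/495; sum: t=0:+1/80640 = 1/80640; 3j²(1 4 5; -1 -4 5) = Δ·Π!·Σ² = 1/11  (sign +1)
I_A²/I_B² = (4/55)/(1/11) = 4/5

4/5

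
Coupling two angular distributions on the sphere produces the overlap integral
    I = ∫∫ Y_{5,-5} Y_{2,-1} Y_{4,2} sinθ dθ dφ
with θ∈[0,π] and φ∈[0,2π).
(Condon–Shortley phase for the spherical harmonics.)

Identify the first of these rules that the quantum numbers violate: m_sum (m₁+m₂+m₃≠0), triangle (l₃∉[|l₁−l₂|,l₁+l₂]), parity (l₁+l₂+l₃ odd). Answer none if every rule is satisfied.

m_sum

m₁+m₂+m₃ = -5 − 1 + 2 = -4  ✗
triangle: |5−2|=3 ≤ l₃=4 ≤ 5+2=7
parity: l₁+l₂+l₃ = 11 is odd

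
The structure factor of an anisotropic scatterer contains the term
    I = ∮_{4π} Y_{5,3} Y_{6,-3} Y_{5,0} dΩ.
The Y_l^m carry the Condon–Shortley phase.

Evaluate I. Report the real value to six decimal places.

Rules hold: Σm=0, L=16 even, 1≤5≤11.
N = 11·13·11 = 1573
Δ = 6!·4!·6!/17! = 1/28588560
Racah Σ t=1..5: t=1:−1/345600 t=2:+1/13824 t=3:−1/5184 t=4:+1/13824 t=5:−1/345600 = -7/129600
⇒ 3j(5 6 5; 0 0 0)² = 80/7293, sgn +1
Racah Σ t=0..2: t=0:+1/103680 t=1:−1/34560 t=2:+1/138240 = -1/82944
⇒ 3j(5 6 5; 3 -3 0)² = 125/9724, sgn +1
4πI² = N·(3j₀)²·(3jₘ)² = 2500/11271
I = +1·√(0.221808/4π) = 0.13285682

0.132857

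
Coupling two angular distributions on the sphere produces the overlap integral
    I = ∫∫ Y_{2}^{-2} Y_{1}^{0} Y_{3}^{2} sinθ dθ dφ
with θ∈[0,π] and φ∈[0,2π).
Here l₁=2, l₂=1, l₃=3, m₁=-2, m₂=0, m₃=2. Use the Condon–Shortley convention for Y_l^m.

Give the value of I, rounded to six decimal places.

0.184674

Rules hold: Σm=0, L=6 even, 1≤3≤3.
N = 5·3·7 = 105
Δ = 0!·4!·2!/7! = 1/105
Racah Σ t=0..0: t=0:+1/4 = 1/4
⇒ 3j(2 1 3; 0 0 0)² = 3/35, sgn -1
Racah Σ t=0..0: t=0:+1/24 = 1/24
⇒ 3j(2 1 3; -2 0 2)² = 1/21, sgn -1
4πI² = N·(3j₀)²·(3jₘ)² = 3/7
I = +1·√(0.428571/4π) = 0.18467439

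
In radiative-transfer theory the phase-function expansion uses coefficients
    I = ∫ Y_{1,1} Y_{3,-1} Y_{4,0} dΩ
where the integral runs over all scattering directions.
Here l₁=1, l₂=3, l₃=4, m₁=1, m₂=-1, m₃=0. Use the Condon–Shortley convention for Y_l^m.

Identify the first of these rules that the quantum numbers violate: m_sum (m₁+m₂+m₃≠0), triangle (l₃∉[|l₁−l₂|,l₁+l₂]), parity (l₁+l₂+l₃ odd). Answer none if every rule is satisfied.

azimuthal sum: 1 − 1 + 0 = 0  ✓
2 ≤ 4 ≤ 4 (triangle on l)  ✓
L = 1 + 3 + 4 = 8 (even)  ✓

none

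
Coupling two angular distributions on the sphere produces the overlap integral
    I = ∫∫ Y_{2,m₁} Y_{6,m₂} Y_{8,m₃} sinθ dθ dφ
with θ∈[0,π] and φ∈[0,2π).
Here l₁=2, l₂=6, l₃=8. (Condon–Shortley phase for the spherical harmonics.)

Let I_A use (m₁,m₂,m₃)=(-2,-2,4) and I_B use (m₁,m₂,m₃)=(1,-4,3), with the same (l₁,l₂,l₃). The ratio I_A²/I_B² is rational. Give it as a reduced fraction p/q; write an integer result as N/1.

9/2

l's match ⇒ only the (l;m) 3-j factors differ between A and B.
A: triangle coeff Δ(2,6,8) = 1/30940; Σ_t [0,0]: t=0:+1/23224320 = 1/23224320; (3j)²=99/6188 [(2 6 8; -2 -2 4)], sign=+1
B: triangle coeff Δ(2,6,8) = 1/30940; Σ_t [0,0]: t=0:+1/43545600 = 1/43545600; (3j)²=11/3094 [(2 6 8; 1 -4 3)], sign=-1
I_A²/I_B² = (99/6188)/(11/3094) = 9/2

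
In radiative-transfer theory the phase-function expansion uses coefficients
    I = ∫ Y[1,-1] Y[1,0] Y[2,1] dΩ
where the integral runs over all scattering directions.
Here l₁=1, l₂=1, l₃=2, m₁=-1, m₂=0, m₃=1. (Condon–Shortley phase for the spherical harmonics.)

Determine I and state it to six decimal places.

m-sum 0 ✓  L=4 even ✓  0≤2≤2 ✓
Π(2lᵢ+1) = 3×3×5 = 45
triangle coeff Δ(1,1,2) = 1/30
Σ_t [0,0]: t=0:+1/1 = 1/1
(3j)²=2/15 [(1 1 2; 0 0 0)], sign=+1
Σ_t [0,0]: t=0:+1/2 = 1/2
(3j)²=1/10 [(1 1 2; -1 0 1)], sign=-1
⇒ 4πI² = 3/5
I = (-1)√(3/5/(4π)) = -0.21850969

-0.218510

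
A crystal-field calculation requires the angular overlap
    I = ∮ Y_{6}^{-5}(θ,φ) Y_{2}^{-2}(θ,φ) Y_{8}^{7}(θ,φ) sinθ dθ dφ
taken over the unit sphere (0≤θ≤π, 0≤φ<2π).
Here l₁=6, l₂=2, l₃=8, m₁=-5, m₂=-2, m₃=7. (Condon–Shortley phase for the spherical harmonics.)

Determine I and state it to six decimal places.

-0.313531

Checks pass: Σm=0; 16 even; l₃=8∈[4,8].
(2·6+1)(2·2+1)(2·8+1) = 1105
Δ: 0! 12! 4! / 17! → 1/30940
sum: t=0:+1/2073600 = 1/2073600
3j²(6 2 8; 0 0 0) = Δ·Π!·Σ² = 28/1105  (sign +1)
sum: t=0:+1/958003200 = 1/958003200
3j²(6 2 8; -5 -2 7) = Δ·Π!·Σ² = 3/68  (sign -1)
combine: 4πI² = 1105·28/1105·3/68 = 21/17
take √, sign -1: I = -0.31353083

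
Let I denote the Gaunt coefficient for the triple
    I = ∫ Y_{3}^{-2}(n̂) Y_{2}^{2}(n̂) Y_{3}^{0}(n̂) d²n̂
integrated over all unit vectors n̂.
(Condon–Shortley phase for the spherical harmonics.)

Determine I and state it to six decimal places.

-0.188063

Rules hold: Σm=0, L=8 even, 1≤3≤5.
N = 7·5·7 = 245
Δ = 2!·4!·2!/9! = 1/3780
Racah Σ t=0..2: t=0:+1/24 t=1:−1/4 t=2:+1/24 = -1/6
⇒ 3j(3 2 3; 0 0 0)² = 4/105, sgn +1
Racah Σ t=2..2: t=2:+1/24 = 1/24
⇒ 3j(3 2 3; -2 2 0)² = 1/21, sgn -1
4πI² = N·(3j₀)²·(3jₘ)² = 4/9
I = -1·√(0.444444/4π) = -0.18806319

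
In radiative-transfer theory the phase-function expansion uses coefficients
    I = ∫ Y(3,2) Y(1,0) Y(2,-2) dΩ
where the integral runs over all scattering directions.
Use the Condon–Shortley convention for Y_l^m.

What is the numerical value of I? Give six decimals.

0.184674

m-sum 0 ✓  L=6 even ✓  2≤2≤4 ✓
Π(2lᵢ+1) = 7×3×5 = 105
triangle coeff Δ(3,1,2) = 1/105
Σ_t [1,1]: t=1:−1/4 = -1/4
(3j)²=3/35 [(3 1 2; 0 0 0)], sign=-1
Σ_t [1,1]: t=1:−1/24 = -1/24
(3j)²=1/21 [(3 1 2; 2 0 -2)], sign=-1
⇒ 4πI² = 3/7
I = (+1)√(3/7/(4π)) = 0.18467439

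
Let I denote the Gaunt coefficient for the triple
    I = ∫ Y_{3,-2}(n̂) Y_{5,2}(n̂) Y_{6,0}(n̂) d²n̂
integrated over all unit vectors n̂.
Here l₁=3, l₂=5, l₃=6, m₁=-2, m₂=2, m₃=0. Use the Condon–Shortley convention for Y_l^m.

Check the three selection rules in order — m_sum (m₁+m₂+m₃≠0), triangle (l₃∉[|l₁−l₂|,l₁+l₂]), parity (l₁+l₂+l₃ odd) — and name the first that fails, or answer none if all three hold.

m₁+m₂+m₃ = -2 + 2 + 0 = 0  ✓
triangle: |3−5|=2 ≤ l₃=6 ≤ 3+5=8  ✓
parity: l₁+l₂+l₃ = 14 is even  ✓

none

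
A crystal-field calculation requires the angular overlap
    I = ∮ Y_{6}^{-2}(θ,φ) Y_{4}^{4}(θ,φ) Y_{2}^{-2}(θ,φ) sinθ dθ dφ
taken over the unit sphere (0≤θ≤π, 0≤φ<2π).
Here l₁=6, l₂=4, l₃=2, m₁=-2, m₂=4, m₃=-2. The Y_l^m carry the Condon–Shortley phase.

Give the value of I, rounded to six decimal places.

Rules hold: Σm=0, L=12 even, 2≤2≤10.
N = 13·9·5 = 585
Δ = 8!·4!·0!/13! = 1/6435
Racah Σ t=4..4: t=4:+1/2304 = 1/2304
⇒ 3j(6 4 2; 0 0 0)² = 5/143, sgn +1
Racah Σ t=8..8: t=8:+1/967680 = 1/967680
⇒ 3j(6 4 2; -2 4 -2)² = 1/6435, sgn +1
4πI² = N·(3j₀)²·(3jₘ)² = 5/1573
I = +1·√(0.00317864/4π) = 0.01590434

0.015904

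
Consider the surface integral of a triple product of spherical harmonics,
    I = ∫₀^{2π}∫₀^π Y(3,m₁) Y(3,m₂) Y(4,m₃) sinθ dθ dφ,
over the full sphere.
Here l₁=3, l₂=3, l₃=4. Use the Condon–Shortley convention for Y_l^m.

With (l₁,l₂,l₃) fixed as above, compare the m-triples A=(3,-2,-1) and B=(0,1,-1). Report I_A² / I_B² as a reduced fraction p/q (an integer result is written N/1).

2/1

l's match ⇒ only the (l;m) 3-j factors differ between A and B.
A: triangle coeff Δ(3,3,4) = 1/34650; Σ_t [0,0]: t=0:+1/288 = 1/288; (3j)²=5/231 [(3 3 4; 3 -2 -1)], sign=-1
B: triangle coeff Δ(3,3,4) = 1/34650; Σ_t [0,2]: t=0:+1/288 t=1:−1/24 t=2:+1/48 = -5/288; (3j)²=5/462 [(3 3 4; 0 1 -1)], sign=+1
I_A²/I_B² = (5/231)/(5/462) = 2/1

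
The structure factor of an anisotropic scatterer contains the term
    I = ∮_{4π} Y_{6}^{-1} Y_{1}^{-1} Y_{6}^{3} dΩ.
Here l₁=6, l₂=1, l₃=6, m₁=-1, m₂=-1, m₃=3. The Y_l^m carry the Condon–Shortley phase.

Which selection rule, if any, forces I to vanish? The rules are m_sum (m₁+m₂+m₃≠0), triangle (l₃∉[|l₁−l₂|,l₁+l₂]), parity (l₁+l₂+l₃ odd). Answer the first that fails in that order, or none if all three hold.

Σmᵢ = 1  ✗
l₃∈[|l₁−l₂|,l₁+l₂]=[5,7], have l₃=6
Σlᵢ = 13 ⇒ odd

m_sum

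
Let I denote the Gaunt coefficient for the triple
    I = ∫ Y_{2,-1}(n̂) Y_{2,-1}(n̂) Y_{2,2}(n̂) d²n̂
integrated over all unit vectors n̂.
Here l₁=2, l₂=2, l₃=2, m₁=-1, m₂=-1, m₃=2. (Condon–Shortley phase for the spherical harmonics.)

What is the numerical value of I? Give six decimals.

m-sum 0 ✓  L=6 even ✓  0≤2≤4 ✓
Π(2lᵢ+1) = 5×5×5 = 125
triangle coeff Δ(2,2,2) = 1/630
Σ_t [0,2]: t=0:+1/8 t=1:−1/1 t=2:+1/8 = -3/4
(3j)²=2/35 [(2 2 2; 0 0 0)], sign=-1
Σ_t [1,1]: t=1:−1/4 = -1/4
(3j)²=3/35 [(2 2 2; -1 -1 2)], sign=-1
⇒ 4πI² = 30/49
I = (+1)√(30/49/(4π)) = 0.22072812

0.220728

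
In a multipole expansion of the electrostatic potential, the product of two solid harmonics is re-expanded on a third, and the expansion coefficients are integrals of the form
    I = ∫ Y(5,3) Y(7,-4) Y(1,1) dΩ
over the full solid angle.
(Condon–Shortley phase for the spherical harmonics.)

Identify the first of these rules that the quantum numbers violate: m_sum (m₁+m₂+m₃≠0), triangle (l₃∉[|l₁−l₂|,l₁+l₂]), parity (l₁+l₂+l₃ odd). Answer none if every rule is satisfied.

Σmᵢ = 0  ✓
l₃∈[|l₁−l₂|,l₁+l₂]=[2,12], have l₃=1  ✗
Σlᵢ = 13 ⇒ odd

triangle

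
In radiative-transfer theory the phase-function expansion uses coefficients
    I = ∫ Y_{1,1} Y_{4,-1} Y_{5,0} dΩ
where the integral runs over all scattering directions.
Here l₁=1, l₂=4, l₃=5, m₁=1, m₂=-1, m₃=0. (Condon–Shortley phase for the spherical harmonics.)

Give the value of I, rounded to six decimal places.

Checks pass: Σm=0; 10 even; l₃=5∈[3,5].
(2·1+1)(2·4+1)(2·5+1) = 297
Δ: 0! 2! 8! / 11! → 1/495
sum: t=0:+1/576 = 1/576
3j²(1 4 5; 0 0 0) = Δ·Π!·Σ² = 5/99  (sign -1)
sum: t=0:+1/1440 = 1/1440
3j²(1 4 5; 1 -1 0) = Δ·Π!·Σ² = 2/99  (sign -1)
combine: 4πI² = 297·5/99·2/99 = 10/33
take √, sign +1: I = 0.15528807

0.155288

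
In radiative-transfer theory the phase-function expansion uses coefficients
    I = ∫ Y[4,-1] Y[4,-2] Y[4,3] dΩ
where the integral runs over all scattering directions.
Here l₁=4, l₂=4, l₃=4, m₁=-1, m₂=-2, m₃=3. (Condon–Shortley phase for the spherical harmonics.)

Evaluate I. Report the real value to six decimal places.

Checks pass: Σm=0; 12 even; l₃=4∈[0,8].
(2·4+1)(2·4+1)(2·4+1) = 729
Δ: 4! 4! 4! / 13! → 1/450450
sum: t=0:+1/13824 t=1:−1/216 t=2:+1/64 t=3:−1/216 t=4:+1/13824 = 5/768
3j²(4 4 4; 0 0 0) = Δ·Π!·Σ² = 18/1001  (sign +1)
sum: t=1:−1/864 t=2:+1/576 = 1/1728
3j²(4 4 4; -1 -2 3) = Δ·Π!·Σ² = 5/1287  (sign -1)
combine: 4πI² = 729·18/1001·5/1287 = 7290/143143
take √, sign -1: I = -0.06366105

-0.063661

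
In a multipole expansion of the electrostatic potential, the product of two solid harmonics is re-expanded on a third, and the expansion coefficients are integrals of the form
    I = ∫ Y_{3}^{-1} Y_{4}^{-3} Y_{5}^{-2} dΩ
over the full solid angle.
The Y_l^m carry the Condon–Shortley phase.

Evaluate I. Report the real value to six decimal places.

m-sum = -1 − 3 − 2 = -6 ≠ 0 ⇒ I = 0

0.000000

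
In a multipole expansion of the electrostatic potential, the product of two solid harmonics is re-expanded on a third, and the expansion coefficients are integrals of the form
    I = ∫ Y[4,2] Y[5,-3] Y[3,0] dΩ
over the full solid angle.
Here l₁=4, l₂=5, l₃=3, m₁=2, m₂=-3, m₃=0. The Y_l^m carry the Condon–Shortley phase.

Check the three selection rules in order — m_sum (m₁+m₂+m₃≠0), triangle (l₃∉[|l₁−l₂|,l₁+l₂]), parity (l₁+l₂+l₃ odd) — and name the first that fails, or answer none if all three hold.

azimuthal sum: 2 − 3 + 0 = -1  ✗
1 ≤ 3 ≤ 9 (triangle on l)
L = 4 + 5 + 3 = 12 (even)

m_sum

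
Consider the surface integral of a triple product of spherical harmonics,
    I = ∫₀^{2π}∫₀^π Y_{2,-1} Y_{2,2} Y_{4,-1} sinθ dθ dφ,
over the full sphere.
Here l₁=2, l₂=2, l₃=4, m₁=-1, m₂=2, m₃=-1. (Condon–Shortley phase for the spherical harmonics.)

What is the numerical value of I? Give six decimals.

-0.090112

Checks pass: Σm=0; 8 even; l₃=4∈[0,4].
(2·2+1)(2·2+1)(2·4+1) = 225
Δ: 0! 4! 4! / 9! → 1/630
sum: t=0:+1/16 = 1/16
3j²(2 2 4; 0 0 0) = Δ·Π!·Σ² = 2/35  (sign +1)
sum: t=0:+1/144 = 1/144
3j²(2 2 4; -1 2 -1) = Δ·Π!·Σ² = 1/126  (sign -1)
combine: 4πI² = 225·2/35·1/126 = 5/49
take √, sign -1: I = -0.09011188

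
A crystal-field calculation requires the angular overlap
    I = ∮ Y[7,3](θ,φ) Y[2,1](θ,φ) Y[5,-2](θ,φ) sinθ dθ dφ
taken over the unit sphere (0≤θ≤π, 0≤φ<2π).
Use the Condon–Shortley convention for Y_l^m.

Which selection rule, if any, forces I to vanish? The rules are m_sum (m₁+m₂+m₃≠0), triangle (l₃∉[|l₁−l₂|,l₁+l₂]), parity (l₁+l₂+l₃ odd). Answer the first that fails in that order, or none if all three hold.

m_sum

Σmᵢ = 2  ✗
l₃∈[|l₁−l₂|,l₁+l₂]=[5,9], have l₃=5
Σlᵢ = 14 ⇒ even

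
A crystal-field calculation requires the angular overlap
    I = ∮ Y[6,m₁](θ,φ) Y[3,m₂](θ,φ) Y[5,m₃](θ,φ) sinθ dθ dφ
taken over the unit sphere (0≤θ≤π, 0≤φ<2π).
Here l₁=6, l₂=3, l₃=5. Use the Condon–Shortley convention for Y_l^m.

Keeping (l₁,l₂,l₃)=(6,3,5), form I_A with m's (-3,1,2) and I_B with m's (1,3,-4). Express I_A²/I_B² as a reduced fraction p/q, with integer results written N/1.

l's match ⇒ only the (l;m) 3-j factors differ between A and B.
A: triangle coeff Δ(6,3,5) = 1/675675; Σ_t [2,4]: t=2:+1/40320 t=3:−1/8640 t=4:+1/34560 = -1/16128; (3j)²=18/1001 [(6 3 5; -3 1 2)], sign=+1
B: triangle coeff Δ(6,3,5) = 1/675675; Σ_t [4,4]: t=4:+1/241920 = 1/241920; (3j)²=4/1001 [(6 3 5; 1 3 -4)], sign=-1
I_A²/I_B² = (18/1001)/(4/1001) = 9/2

9/2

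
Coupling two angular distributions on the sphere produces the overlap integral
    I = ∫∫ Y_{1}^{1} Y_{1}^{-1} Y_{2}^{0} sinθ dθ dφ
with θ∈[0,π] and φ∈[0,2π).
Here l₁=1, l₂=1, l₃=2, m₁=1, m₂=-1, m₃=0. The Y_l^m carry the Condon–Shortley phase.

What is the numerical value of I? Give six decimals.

0.126157

m-sum 0 ✓  L=4 even ✓  0≤2≤2 ✓
Π(2lᵢ+1) = 3×3×5 = 45
triangle coeff Δ(1,1,2) = 1/30
Σ_t [0,0]: t=0:+1/1 = 1/1
(3j)²=2/15 [(1 1 2; 0 0 0)], sign=+1
Σ_t [0,0]: t=0:+1/4 = 1/4
(3j)²=1/30 [(1 1 2; 1 -1 0)], sign=+1
⇒ 4πI² = 1/5
I = (+1)√(1/5/(4π)) = 0.12615663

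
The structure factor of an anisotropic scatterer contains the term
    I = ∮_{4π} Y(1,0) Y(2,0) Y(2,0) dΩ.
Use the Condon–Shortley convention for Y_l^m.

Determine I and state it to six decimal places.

L=5 odd ⇒ parity kills the (l;000) factor ⇒ I = 0

0.000000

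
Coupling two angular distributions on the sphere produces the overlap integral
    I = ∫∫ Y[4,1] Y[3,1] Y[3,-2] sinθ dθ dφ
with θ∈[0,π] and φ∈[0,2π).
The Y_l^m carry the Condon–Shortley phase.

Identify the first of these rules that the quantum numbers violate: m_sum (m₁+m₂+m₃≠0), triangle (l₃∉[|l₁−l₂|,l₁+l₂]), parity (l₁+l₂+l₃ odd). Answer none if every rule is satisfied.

azimuthal sum: 1 + 1 − 2 = 0  ✓
1 ≤ 3 ≤ 7 (triangle on l)  ✓
L = 4 + 3 + 3 = 10 (even)  ✓

none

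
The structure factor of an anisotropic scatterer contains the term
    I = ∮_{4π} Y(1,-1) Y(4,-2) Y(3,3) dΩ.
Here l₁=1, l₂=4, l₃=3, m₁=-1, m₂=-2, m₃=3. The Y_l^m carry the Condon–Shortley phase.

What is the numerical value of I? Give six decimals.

0.061558

Rules hold: Σm=0, L=8 even, 3≤3≤5.
N = 3·9·7 = 189
Δ = 2!·0!·6!/9! = 1/252
Racah Σ t=1..1: t=1:−1/36 = -1/36
⇒ 3j(1 4 3; 0 0 0)² = 4/63, sgn +1
Racah Σ t=2..2: t=2:+1/1440 = 1/1440
⇒ 3j(1 4 3; -1 -2 3)² = 1/252, sgn +1
4πI² = N·(3j₀)²·(3jₘ)² = 1/21
I = +1·√(0.047619/4π) = 0.06155813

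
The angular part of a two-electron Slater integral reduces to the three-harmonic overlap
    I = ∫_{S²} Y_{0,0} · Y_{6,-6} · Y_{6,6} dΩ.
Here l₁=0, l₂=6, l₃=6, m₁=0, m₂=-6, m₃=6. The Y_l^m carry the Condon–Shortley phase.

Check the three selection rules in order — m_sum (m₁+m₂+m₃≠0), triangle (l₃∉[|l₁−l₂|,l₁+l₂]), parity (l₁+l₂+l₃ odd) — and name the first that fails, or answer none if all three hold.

none

azimuthal sum: 0 − 6 + 6 = 0  ✓
6 ≤ 6 ≤ 6 (triangle on l)  ✓
L = 0 + 6 + 6 = 12 (even)  ✓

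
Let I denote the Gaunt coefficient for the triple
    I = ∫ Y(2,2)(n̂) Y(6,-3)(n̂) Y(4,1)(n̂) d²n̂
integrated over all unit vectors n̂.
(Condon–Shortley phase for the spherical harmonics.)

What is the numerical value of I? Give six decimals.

m-sum 0 ✓  L=12 even ✓  4≤4≤8 ✓
Π(2lᵢ+1) = 5×13×9 = 585
triangle coeff Δ(2,6,4) = 1/6435
Σ_t [2,2]: t=2:+1/2304 = 1/2304
(3j)²=5/143 [(2 6 4; 0 0 0)], sign=+1
Σ_t [0,0]: t=0:+1/17280 = 1/17280
(3j)²=14/715 [(2 6 4; 2 -3 1)], sign=-1
⇒ 4πI² = 630/1573
I = (-1)√(630/1573/(4π)) = -0.17852580

-0.178526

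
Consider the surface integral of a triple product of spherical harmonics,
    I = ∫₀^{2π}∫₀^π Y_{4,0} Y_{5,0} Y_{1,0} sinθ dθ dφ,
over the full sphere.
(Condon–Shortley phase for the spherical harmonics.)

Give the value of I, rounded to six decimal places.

Checks pass: Σm=0; 10 even; l₃=1∈[1,9].
(2·4+1)(2·5+1)(2·1+1) = 297
Δ: 8! 0! 2! / 11! → 1/495
sum: t=4:+1/576 = 1/576
3j²(4 5 1; 0 0 0) = Δ·Π!·Σ² = 5/99  (sign -1)
(m-triple is (0,0,0) — same symbol as above.)
combine: 4πI² = 297·5/99·5/99 = 25/33
take √, sign +1: I = 0.24553200

0.245532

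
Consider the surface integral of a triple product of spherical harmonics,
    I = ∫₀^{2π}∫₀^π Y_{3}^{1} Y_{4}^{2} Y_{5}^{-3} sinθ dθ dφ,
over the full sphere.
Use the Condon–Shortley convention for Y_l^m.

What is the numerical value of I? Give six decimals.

Checks pass: Σm=0; 12 even; l₃=5∈[1,7].
(2·3+1)(2·4+1)(2·5+1) = 693
Δ: 2! 4! 6! / 13! → 1/180180
sum: t=0:+1/576 t=1:−1/144 t=2:+1/576 = -1/288
3j²(3 4 5; 0 0 0) = Δ·Π!·Σ² = 20/1001  (sign +1)
sum: t=0:+1/5760 t=1:−1/720 t=2:+1/2304 = -1/1280
3j²(3 4 5; 1 2 -3) = Δ·Π!·Σ² = 27/1430  (sign -1)
combine: 4πI² = 693·20/1001·27/1430 = 486/1859
take √, sign -1: I = -0.14423595

-0.144236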